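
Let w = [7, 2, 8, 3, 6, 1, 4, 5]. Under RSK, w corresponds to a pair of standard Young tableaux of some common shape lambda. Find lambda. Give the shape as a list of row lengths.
Row-insert each entry into an empty tableau.

After inserting 7: P = [[7]].
After inserting 2: P = [[2], [7]].
After inserting 8: P = [[2, 8], [7]].
After inserting 3: P = [[2, 3], [7, 8]].
After inserting 6: P = [[2, 3, 6], [7, 8]].
After inserting 1: P = [[1, 3, 6], [2, 8], [7]].
After inserting 4: P = [[1, 3, 4], [2, 6], [7, 8]].
After inserting 5: P = [[1, 3, 4, 5], [2, 6], [7, 8]].

The final insertion tableau P = [[1, 3, 4, 5], [2, 6], [7, 8]] has shape [4, 2, 2].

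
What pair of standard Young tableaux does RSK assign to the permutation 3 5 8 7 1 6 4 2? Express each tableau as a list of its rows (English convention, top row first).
P = [[1, 2, 6], [3, 4], [5], [7], [8]], Q = [[1, 2, 3], [4, 6], [5], [7], [8]]

Insert each entry of the permutation into P by Schensted row insertion, recording in Q the position of each new cell.

After inserting 3: P = [[3]].
After inserting 5: P = [[3, 5]].
After inserting 8: P = [[3, 5, 8]].
After inserting 7: P = [[3, 5, 7], [8]].
After inserting 1: P = [[1, 5, 7], [3], [8]].
After inserting 6: P = [[1, 5, 6], [3, 7], [8]].
After inserting 4: P = [[1, 4, 6], [3, 5], [7], [8]].
After inserting 2: P = [[1, 2, 6], [3, 4], [5], [7], [8]].

So P = [[1, 2, 6], [3, 4], [5], [7], [8]], Q = [[1, 2, 3], [4, 6], [5], [7], [8]].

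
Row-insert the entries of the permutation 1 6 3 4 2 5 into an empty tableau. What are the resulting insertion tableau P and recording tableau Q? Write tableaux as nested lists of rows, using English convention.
P = [[1, 2, 4, 5], [3], [6]], Q = [[1, 2, 4, 6], [3], [5]]

Insert each entry of the permutation into P by Schensted row insertion, recording in Q the position of each new cell.

After inserting 1: P = [[1]].
After inserting 6: P = [[1, 6]].
After inserting 3: P = [[1, 3], [6]].
After inserting 4: P = [[1, 3, 4], [6]].
After inserting 2: P = [[1, 2, 4], [3], [6]].
After inserting 5: P = [[1, 2, 4, 5], [3], [6]].

So P = [[1, 2, 4, 5], [3], [6]], Q = [[1, 2, 4, 6], [3], [5]].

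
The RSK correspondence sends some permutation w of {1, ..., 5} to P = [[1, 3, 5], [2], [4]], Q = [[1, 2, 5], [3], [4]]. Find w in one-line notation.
Reverse the RSK construction: for i from n down to 1, find the cell of Q containing i, remove the entry at that cell from P, and reverse-bump it up through P; the value ejected from row 1 is w(i).

Step i=5: Q has 5 at row 1, column 3; remove that cell from P, ejecting 5. So w(5) = 5. P is now [[1, 3], [2], [4]].
Step i=4: Q has 4 at row 3, column 1; remove 4 from row 3 of P and reverse-bump: 4 enters row 2 and ejects 2; 2 enters row 1 and ejects 1. So w(4) = 1. P is now [[2, 3], [4]].
Step i=3: Q has 3 at row 2, column 1; remove 4 from row 2 of P and reverse-bump: 4 enters row 1 and ejects 3. So w(3) = 3. P is now [[2, 4]].
Step i=2: Q has 2 at row 1, column 2; remove that cell from P, ejecting 4. So w(2) = 4. P is now [[2]].
Step i=1: Q has 1 at row 1, column 1; remove that cell from P, ejecting 2. So w(1) = 2. P is now [].

So w = 2 4 3 1 5.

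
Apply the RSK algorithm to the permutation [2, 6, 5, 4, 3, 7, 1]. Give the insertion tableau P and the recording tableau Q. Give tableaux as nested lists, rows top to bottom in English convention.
P = [[1, 3, 7], [2], [4], [5], [6]], Q = [[1, 2, 6], [3], [4], [5], [7]]

Insert each entry of the permutation into P by Schensted row insertion, recording in Q the position of each new cell.

Insert 2: appended to row 1. P = [[2]].
Insert 6: appended to row 1. P = [[2, 6]].
Insert 5: 5 bumps 6 from row 1; 6 starts row 2. P = [[2, 5], [6]].
Insert 4: 4 bumps 5 from row 1; 5 bumps 6 from row 2; 6 starts row 3. P = [[2, 4], [5], [6]].
Insert 3: 3 bumps 4 from row 1; 4 bumps 5 from row 2; 5 bumps 6 from row 3; 6 starts row 4. P = [[2, 3], [4], [5], [6]].
Insert 7: appended to row 1. P = [[2, 3, 7], [4], [5], [6]].
Insert 1: 1 bumps 2 from row 1; 2 bumps 4 from row 2; 4 bumps 5 from row 3; 5 bumps 6 from row 4; 6 starts row 5. P = [[1, 3, 7], [2], [4], [5], [6]].

So P = [[1, 3, 7], [2], [4], [5], [6]], Q = [[1, 2, 6], [3], [4], [5], [7]].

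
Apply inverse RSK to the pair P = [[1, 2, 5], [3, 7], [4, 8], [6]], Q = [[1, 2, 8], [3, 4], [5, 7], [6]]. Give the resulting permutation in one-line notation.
Reverse the RSK construction: for i from n down to 1, find the cell of Q containing i, remove the entry at that cell from P, and reverse-bump it up through P; the value ejected from row 1 is w(i).

Step i=8: Q has 8 at row 1, column 3; remove that cell from P, ejecting 5. So w(8) = 5. P is now [[1, 2], [3, 7], [4, 8], [6]].
Step i=7: Q has 7 at row 3, column 2; remove 8 from row 3 of P and reverse-bump: 8 enters row 2 and ejects 7; 7 enters row 1 and ejects 2. So w(7) = 2. P is now [[1, 7], [3, 8], [4], [6]].
Step i=6: Q has 6 at row 4, column 1; remove 6 from row 4 of P and reverse-bump: 6 enters row 3 and ejects 4; 4 enters row 2 and ejects 3; 3 enters row 1 and ejects 1. So w(6) = 1. P is now [[3, 7], [4, 8], [6]].
Step i=5: Q has 5 at row 3, column 1; remove 6 from row 3 of P and reverse-bump: 6 enters row 2 and ejects 4; 4 enters row 1 and ejects 3. So w(5) = 3. P is now [[4, 7], [6, 8]].
Step i=4: Q has 4 at row 2, column 2; remove 8 from row 2 of P and reverse-bump: 8 enters row 1 and ejects 7. So w(4) = 7. P is now [[4, 8], [6]].
Step i=3: Q has 3 at row 2, column 1; remove 6 from row 2 of P and reverse-bump: 6 enters row 1 and ejects 4. So w(3) = 4. P is now [[6, 8]].
Step i=2: Q has 2 at row 1, column 2; remove that cell from P, ejecting 8. So w(2) = 8. P is now [[6]].
Step i=1: Q has 1 at row 1, column 1; remove that cell from P, ejecting 6. So w(1) = 6. P is now [].

So w = 6 8 4 7 3 1 2 5.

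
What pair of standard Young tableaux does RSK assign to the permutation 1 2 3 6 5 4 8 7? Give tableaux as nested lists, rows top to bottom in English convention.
P = [[1, 2, 3, 4, 7], [5, 8], [6]], Q = [[1, 2, 3, 4, 7], [5, 8], [6]]

Insert each entry of the permutation into P by Schensted row insertion, recording in Q the position of each new cell.

Insert 1: appended to row 1. P = [[1]].
Insert 2: appended to row 1. P = [[1, 2]].
Insert 3: appended to row 1. P = [[1, 2, 3]].
Insert 6: appended to row 1. P = [[1, 2, 3, 6]].
Insert 5: 5 bumps 6 from row 1; 6 starts row 2. P = [[1, 2, 3, 5], [6]].
Insert 4: 4 bumps 5 from row 1; 5 bumps 6 from row 2; 6 starts row 3. P = [[1, 2, 3, 4], [5], [6]].
Insert 8: appended to row 1. P = [[1, 2, 3, 4, 8], [5], [6]].
Insert 7: 7 bumps 8 from row 1; 8 appends to row 2. P = [[1, 2, 3, 4, 7], [5, 8], [6]].

So P = [[1, 2, 3, 4, 7], [5, 8], [6]], Q = [[1, 2, 3, 4, 7], [5, 8], [6]].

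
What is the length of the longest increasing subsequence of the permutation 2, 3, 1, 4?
3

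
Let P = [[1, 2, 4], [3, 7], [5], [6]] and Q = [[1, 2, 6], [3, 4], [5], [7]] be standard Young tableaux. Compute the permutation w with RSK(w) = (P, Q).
Reverse the RSK construction: for i from n down to 1, find the cell of Q containing i, remove the entry at that cell from P, and reverse-bump it up through P; the value ejected from row 1 is w(i).

Step i=7: Q has 7 at row 4, column 1; remove 6 from row 4 of P and reverse-bump: 6 enters row 3 and ejects 5; 5 enters row 2 and ejects 3; 3 enters row 1 and ejects 2. So w(7) = 2. P is now [[1, 3, 4], [5, 7], [6]].
Step i=6: Q has 6 at row 1, column 3; remove that cell from P, ejecting 4. So w(6) = 4. P is now [[1, 3], [5, 7], [6]].
Step i=5: Q has 5 at row 3, column 1; remove 6 from row 3 of P and reverse-bump: 6 enters row 2 and ejects 5; 5 enters row 1 and ejects 3. So w(5) = 3. P is now [[1, 5], [6, 7]].
Step i=4: Q has 4 at row 2, column 2; remove 7 from row 2 of P and reverse-bump: 7 enters row 1 and ejects 5. So w(4) = 5. P is now [[1, 7], [6]].
Step i=3: Q has 3 at row 2, column 1; remove 6 from row 2 of P and reverse-bump: 6 enters row 1 and ejects 1. So w(3) = 1. P is now [[6, 7]].
Step i=2: Q has 2 at row 1, column 2; remove that cell from P, ejecting 7. So w(2) = 7. P is now [[6]].
Step i=1: Q has 1 at row 1, column 1; remove that cell from P, ejecting 6. So w(1) = 6. P is now [].

So w = 6 7 1 5 3 4 2.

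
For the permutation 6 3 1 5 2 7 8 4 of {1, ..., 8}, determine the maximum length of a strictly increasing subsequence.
4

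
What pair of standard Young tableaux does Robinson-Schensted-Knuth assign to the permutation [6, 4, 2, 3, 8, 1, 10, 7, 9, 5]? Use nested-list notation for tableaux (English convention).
P = [[1, 3, 5, 9], [2, 7, 10], [4, 8], [6]], Q = [[1, 4, 5, 7], [2, 8, 9], [3, 10], [6]]

Insert each entry of the permutation into P by Schensted row insertion, recording in Q the position of each new cell.

Insert 6: appended to row 1. P = [[6]], Q = [[1]].
Insert 4: 4 bumps 6 from row 1; 6 starts row 2. P = [[4], [6]], Q = [[1], [2]].
Insert 2: 2 bumps 4 from row 1; 4 bumps 6 from row 2; 6 starts row 3. P = [[2], [4], [6]], Q = [[1], [2], [3]].
Insert 3: appended to row 1. P = [[2, 3], [4], [6]], Q = [[1, 4], [2], [3]].
Insert 8: appended to row 1. P = [[2, 3, 8], [4], [6]], Q = [[1, 4, 5], [2], [3]].
Insert 1: 1 bumps 2 from row 1; 2 bumps 4 from row 2; 4 bumps 6 from row 3; 6 starts row 4. P = [[1, 3, 8], [2], [4], [6]], Q = [[1, 4, 5], [2], [3], [6]].
Insert 10: appended to row 1. P = [[1, 3, 8, 10], [2], [4], [6]], Q = [[1, 4, 5, 7], [2], [3], [6]].
Insert 7: 7 bumps 8 from row 1; 8 appends to row 2. P = [[1, 3, 7, 10], [2, 8], [4], [6]], Q = [[1, 4, 5, 7], [2, 8], [3], [6]].
Insert 9: 9 bumps 10 from row 1; 10 appends to row 2. P = [[1, 3, 7, 9], [2, 8, 10], [4], [6]], Q = [[1, 4, 5, 7], [2, 8, 9], [3], [6]].
Insert 5: 5 bumps 7 from row 1; 7 bumps 8 from row 2; 8 appends to row 3. P = [[1, 3, 5, 9], [2, 7, 10], [4, 8], [6]], Q = [[1, 4, 5, 7], [2, 8, 9], [3, 10], [6]].

So P = [[1, 3, 5, 9], [2, 7, 10], [4, 8], [6]], Q = [[1, 4, 5, 7], [2, 8, 9], [3, 10], [6]].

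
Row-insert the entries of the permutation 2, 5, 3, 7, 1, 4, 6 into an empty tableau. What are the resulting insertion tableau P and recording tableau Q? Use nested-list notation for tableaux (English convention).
Insert each entry of the permutation into P by Schensted row insertion, recording in Q the position of each new cell.

Insert 2: appended to row 1. P = [[2]].
Insert 5: appended to row 1. P = [[2, 5]].
Insert 3: 3 bumps 5 from row 1; 5 starts row 2. P = [[2, 3], [5]].
Insert 7: appended to row 1. P = [[2, 3, 7], [5]].
Insert 1: 1 bumps 2 from row 1; 2 bumps 5 from row 2; 5 starts row 3. P = [[1, 3, 7], [2], [5]].
Insert 4: 4 bumps 7 from row 1; 7 appends to row 2. P = [[1, 3, 4], [2, 7], [5]].
Insert 6: appended to row 1. P = [[1, 3, 4, 6], [2, 7], [5]].

So P = [[1, 3, 4, 6], [2, 7], [5]], Q = [[1, 2, 4, 7], [3, 6], [5]].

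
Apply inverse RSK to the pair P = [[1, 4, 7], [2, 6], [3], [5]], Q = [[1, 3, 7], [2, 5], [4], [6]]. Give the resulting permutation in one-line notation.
Reverse the RSK construction: for i from n down to 1, find the cell of Q containing i, remove the entry at that cell from P, and reverse-bump it up through P; the value ejected from row 1 is w(i).

Step i=7: Q has 7 at row 1, column 3; remove that cell from P, ejecting 7. So w(7) = 7. P is now [[1, 4], [2, 6], [3], [5]].
Step i=6: Q has 6 at row 4, column 1; remove 5 from row 4 of P and reverse-bump: 5 enters row 3 and ejects 3; 3 enters row 2 and ejects 2; 2 enters row 1 and ejects 1. So w(6) = 1. P is now [[2, 4], [3, 6], [5]].
Step i=5: Q has 5 at row 2, column 2; remove 6 from row 2 of P and reverse-bump: 6 enters row 1 and ejects 4. So w(5) = 4. P is now [[2, 6], [3], [5]].
Step i=4: Q has 4 at row 3, column 1; remove 5 from row 3 of P and reverse-bump: 5 enters row 2 and ejects 3; 3 enters row 1 and ejects 2. So w(4) = 2. P is now [[3, 6], [5]].
Step i=3: Q has 3 at row 1, column 2; remove that cell from P, ejecting 6. So w(3) = 6. P is now [[3], [5]].
Step i=2: Q has 2 at row 2, column 1; remove 5 from row 2 of P and reverse-bump: 5 enters row 1 and ejects 3. So w(2) = 3. P is now [[5]].
Step i=1: Q has 1 at row 1, column 1; remove that cell from P, ejecting 5. So w(1) = 5. P is now [].

So w = 5 3 6 2 4 1 7.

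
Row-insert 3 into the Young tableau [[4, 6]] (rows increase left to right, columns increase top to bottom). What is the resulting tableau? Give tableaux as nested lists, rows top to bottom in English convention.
[[3, 6], [4]]

In row 1, 3 replaces 4 (the leftmost entry greater than 3); 4 is bumped to row 2. 4 starts a new row 2. The new tableau is [[3, 6], [4]].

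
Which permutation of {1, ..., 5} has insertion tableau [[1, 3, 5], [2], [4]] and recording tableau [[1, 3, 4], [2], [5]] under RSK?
4 2 3 5 1

Reverse the RSK construction: for i from n down to 1, find the cell of Q containing i, remove the entry at that cell from P, and reverse-bump it up through P; the value ejected from row 1 is w(i).

Step i=5: Q has 5 at row 3, column 1; remove 4 from row 3 of P and reverse-bump: 4 enters row 2 and ejects 2; 2 enters row 1 and ejects 1. So w(5) = 1. P is now [[2, 3, 5], [4]].
Step i=4: Q has 4 at row 1, column 3; remove that cell from P, ejecting 5. So w(4) = 5. P is now [[2, 3], [4]].
Step i=3: Q has 3 at row 1, column 2; remove that cell from P, ejecting 3. So w(3) = 3. P is now [[2], [4]].
Step i=2: Q has 2 at row 2, column 1; remove 4 from row 2 of P and reverse-bump: 4 enters row 1 and ejects 2. So w(2) = 2. P is now [[4]].
Step i=1: Q has 1 at row 1, column 1; remove that cell from P, ejecting 4. So w(1) = 4. P is now [].

So w = 4 2 3 5 1.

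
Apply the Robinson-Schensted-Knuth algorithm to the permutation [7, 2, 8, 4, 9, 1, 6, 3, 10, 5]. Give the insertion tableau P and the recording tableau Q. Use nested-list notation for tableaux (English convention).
Insert each entry of the permutation into P by Schensted row insertion, recording in Q the position of each new cell.

Insert 7: appended to row 1. P = [[7]].
Insert 2: 2 bumps 7 from row 1; 7 starts row 2. P = [[2], [7]].
Insert 8: appended to row 1. P = [[2, 8], [7]].
Insert 4: 4 bumps 8 from row 1; 8 appends to row 2. P = [[2, 4], [7, 8]].
Insert 9: appended to row 1. P = [[2, 4, 9], [7, 8]].
Insert 1: 1 bumps 2 from row 1; 2 bumps 7 from row 2; 7 starts row 3. P = [[1, 4, 9], [2, 8], [7]].
Insert 6: 6 bumps 9 from row 1; 9 appends to row 2. P = [[1, 4, 6], [2, 8, 9], [7]].
Insert 3: 3 bumps 4 from row 1; 4 bumps 8 from row 2; 8 appends to row 3. P = [[1, 3, 6], [2, 4, 9], [7, 8]].
Insert 10: appended to row 1. P = [[1, 3, 6, 10], [2, 4, 9], [7, 8]].
Insert 5: 5 bumps 6 from row 1; 6 bumps 9 from row 2; 9 appends to row 3. P = [[1, 3, 5, 10], [2, 4, 6], [7, 8, 9]].

So P = [[1, 3, 5, 10], [2, 4, 6], [7, 8, 9]], Q = [[1, 3, 5, 9], [2, 4, 7], [6, 8, 10]].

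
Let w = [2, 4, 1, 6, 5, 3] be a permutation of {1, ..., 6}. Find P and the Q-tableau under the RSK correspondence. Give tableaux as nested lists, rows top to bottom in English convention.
P = [[1, 3, 5], [2, 4], [6]], Q = [[1, 2, 4], [3, 5], [6]]

Insert each entry of the permutation into P by Schensted row insertion, recording in Q the position of each new cell.

Insert 2: appended to row 1. P = [[2]].
Insert 4: appended to row 1. P = [[2, 4]].
Insert 1: 1 bumps 2 from row 1; 2 starts row 2. P = [[1, 4], [2]].
Insert 6: appended to row 1. P = [[1, 4, 6], [2]].
Insert 5: 5 bumps 6 from row 1; 6 appends to row 2. P = [[1, 4, 5], [2, 6]].
Insert 3: 3 bumps 4 from row 1; 4 bumps 6 from row 2; 6 starts row 3. P = [[1, 3, 5], [2, 4], [6]].

So P = [[1, 3, 5], [2, 4], [6]], Q = [[1, 2, 4], [3, 5], [6]].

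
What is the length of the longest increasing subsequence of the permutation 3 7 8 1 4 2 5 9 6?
4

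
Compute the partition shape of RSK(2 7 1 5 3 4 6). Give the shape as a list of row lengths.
[4, 2, 1]

RSK row insertion gives P = [[1, 3, 4, 6], [2, 5], [7]], which has shape [4, 2, 1].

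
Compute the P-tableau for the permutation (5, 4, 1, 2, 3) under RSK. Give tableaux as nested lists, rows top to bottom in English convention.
P = [[1, 2, 3], [4], [5]]

Insert 5: appended to row 1. P = [[5]].
Insert 4: 4 bumps 5 from row 1; 5 starts row 2. P = [[4], [5]].
Insert 1: 1 bumps 4 from row 1; 4 bumps 5 from row 2; 5 starts row 3. P = [[1], [4], [5]].
Insert 2: appended to row 1. P = [[1, 2], [4], [5]].
Insert 3: appended to row 1. P = [[1, 2, 3], [4], [5]].

So P = [[1, 2, 3], [4], [5]].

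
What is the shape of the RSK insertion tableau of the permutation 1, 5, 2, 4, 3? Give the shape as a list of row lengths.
Row-insert each entry into an empty tableau.

After inserting 1: P = [[1]].
After inserting 5: P = [[1, 5]].
After inserting 2: P = [[1, 2], [5]].
After inserting 4: P = [[1, 2, 4], [5]].
After inserting 3: P = [[1, 2, 3], [4], [5]].

The final insertion tableau P = [[1, 2, 3], [4], [5]] has shape [3, 1, 1].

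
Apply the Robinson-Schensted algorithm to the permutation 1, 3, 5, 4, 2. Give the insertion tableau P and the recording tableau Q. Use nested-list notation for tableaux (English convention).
Insert each entry of the permutation into P by Schensted row insertion, recording in Q the position of each new cell.

Insert 1: appended to row 1. P = [[1]], Q = [[1]].
Insert 3: appended to row 1. P = [[1, 3]], Q = [[1, 2]].
Insert 5: appended to row 1. P = [[1, 3, 5]], Q = [[1, 2, 3]].
Insert 4: 4 bumps 5 from row 1; 5 starts row 2. P = [[1, 3, 4], [5]], Q = [[1, 2, 3], [4]].
Insert 2: 2 bumps 3 from row 1; 3 bumps 5 from row 2; 5 starts row 3. P = [[1, 2, 4], [3], [5]], Q = [[1, 2, 3], [4], [5]].

So P = [[1, 2, 4], [3], [5]], Q = [[1, 2, 3], [4], [5]].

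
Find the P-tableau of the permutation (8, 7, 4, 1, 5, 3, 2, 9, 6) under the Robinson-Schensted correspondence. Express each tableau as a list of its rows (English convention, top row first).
P = [[1, 2, 6], [3, 5, 9], [4], [7], [8]]

Insert 8: appended to row 1. P = [[8]].
Insert 7: 7 bumps 8 from row 1; 8 starts row 2. P = [[7], [8]].
Insert 4: 4 bumps 7 from row 1; 7 bumps 8 from row 2; 8 starts row 3. P = [[4], [7], [8]].
Insert 1: 1 bumps 4 from row 1; 4 bumps 7 from row 2; 7 bumps 8 from row 3; 8 starts row 4. P = [[1], [4], [7], [8]].
Insert 5: appended to row 1. P = [[1, 5], [4], [7], [8]].
Insert 3: 3 bumps 5 from row 1; 5 appends to row 2. P = [[1, 3], [4, 5], [7], [8]].
Insert 2: 2 bumps 3 from row 1; 3 bumps 4 from row 2; 4 bumps 7 from row 3; 7 bumps 8 from row 4; 8 starts row 5. P = [[1, 2], [3, 5], [4], [7], [8]].
Insert 9: appended to row 1. P = [[1, 2, 9], [3, 5], [4], [7], [8]].
Insert 6: 6 bumps 9 from row 1; 9 appends to row 2. P = [[1, 2, 6], [3, 5, 9], [4], [7], [8]].

So P = [[1, 2, 6], [3, 5, 9], [4], [7], [8]].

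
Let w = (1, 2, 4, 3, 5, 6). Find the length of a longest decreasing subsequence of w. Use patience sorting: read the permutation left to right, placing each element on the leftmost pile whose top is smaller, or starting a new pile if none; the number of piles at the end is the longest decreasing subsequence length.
1: new pile. tops = [1]
2: onto pile 1 (replacing 1). tops = [2]
4: onto pile 1 (replacing 2). tops = [4]
3: new pile. tops = [4, 3]
5: onto pile 1 (replacing 4). tops = [5, 3]
6: onto pile 1 (replacing 5). tops = [6, 3]

2 piles, so the longest decreasing subsequence has length 2.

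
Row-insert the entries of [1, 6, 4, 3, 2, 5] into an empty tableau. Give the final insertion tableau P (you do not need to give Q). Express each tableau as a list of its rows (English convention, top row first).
After inserting 1: P = [[1]].
After inserting 6: P = [[1, 6]].
After inserting 4: P = [[1, 4], [6]].
After inserting 3: P = [[1, 3], [4], [6]].
After inserting 2: P = [[1, 2], [3], [4], [6]].
After inserting 5: P = [[1, 2, 5], [3], [4], [6]].

So P = [[1, 2, 5], [3], [4], [6]].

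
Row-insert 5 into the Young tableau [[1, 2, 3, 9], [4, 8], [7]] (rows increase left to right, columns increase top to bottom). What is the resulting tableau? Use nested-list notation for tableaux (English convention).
In row 1, 5 replaces 9 (the leftmost entry greater than 5); 9 is bumped to row 2. 9 is appended to row 2. The new tableau is [[1, 2, 3, 5], [4, 8, 9], [7]].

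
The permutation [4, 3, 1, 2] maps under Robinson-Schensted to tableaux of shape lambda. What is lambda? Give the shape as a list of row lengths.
Row-insert each entry into an empty tableau.

After inserting 4: P = [[4]].
After inserting 3: P = [[3], [4]].
After inserting 1: P = [[1], [3], [4]].
After inserting 2: P = [[1, 2], [3], [4]].

The final insertion tableau P = [[1, 2], [3], [4]] has shape [2, 1, 1].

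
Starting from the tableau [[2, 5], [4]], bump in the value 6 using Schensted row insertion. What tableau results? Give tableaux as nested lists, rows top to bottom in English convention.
6 is larger than every entry of row 1, so it is appended to row 1. The new tableau is [[2, 5, 6], [4]].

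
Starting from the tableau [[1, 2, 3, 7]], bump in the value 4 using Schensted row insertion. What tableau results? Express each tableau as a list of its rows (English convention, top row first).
[[1, 2, 3, 4], [7]]

In row 1, 4 replaces 7 (the leftmost entry greater than 4); 7 is bumped to row 2. 7 starts a new row 2. The new tableau is [[1, 2, 3, 4], [7]].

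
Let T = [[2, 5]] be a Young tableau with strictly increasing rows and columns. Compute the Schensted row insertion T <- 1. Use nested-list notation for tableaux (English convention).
In row 1, 1 replaces 2 (the leftmost entry greater than 1); 2 is bumped to row 2. 2 starts a new row 2. The new tableau is [[1, 5], [2]].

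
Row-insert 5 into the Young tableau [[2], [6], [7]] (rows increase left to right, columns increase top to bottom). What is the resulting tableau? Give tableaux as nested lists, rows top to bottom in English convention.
5 is larger than every entry of row 1, so it is appended to row 1. The new tableau is [[2, 5], [6], [7]].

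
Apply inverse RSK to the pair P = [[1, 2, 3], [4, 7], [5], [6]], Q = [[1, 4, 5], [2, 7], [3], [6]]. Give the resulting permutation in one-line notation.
Reverse the RSK construction: for i from n down to 1, find the cell of Q containing i, remove the entry at that cell from P, and reverse-bump it up through P; the value ejected from row 1 is w(i).

Step i=7: Q has 7 at row 2, column 2; remove 7 from row 2 of P and reverse-bump: 7 enters row 1 and ejects 3. So w(7) = 3. P is now [[1, 2, 7], [4], [5], [6]].
Step i=6: Q has 6 at row 4, column 1; remove 6 from row 4 of P and reverse-bump: 6 enters row 3 and ejects 5; 5 enters row 2 and ejects 4; 4 enters row 1 and ejects 2. So w(6) = 2. P is now [[1, 4, 7], [5], [6]].
Step i=5: Q has 5 at row 1, column 3; remove that cell from P, ejecting 7. So w(5) = 7. P is now [[1, 4], [5], [6]].
Step i=4: Q has 4 at row 1, column 2; remove that cell from P, ejecting 4. So w(4) = 4. P is now [[1], [5], [6]].
Step i=3: Q has 3 at row 3, column 1; remove 6 from row 3 of P and reverse-bump: 6 enters row 2 and ejects 5; 5 enters row 1 and ejects 1. So w(3) = 1. P is now [[5], [6]].
Step i=2: Q has 2 at row 2, column 1; remove 6 from row 2 of P and reverse-bump: 6 enters row 1 and ejects 5. So w(2) = 5. P is now [[6]].
Step i=1: Q has 1 at row 1, column 1; remove that cell from P, ejecting 6. So w(1) = 6. P is now [].

So w = 6 5 1 4 7 2 3.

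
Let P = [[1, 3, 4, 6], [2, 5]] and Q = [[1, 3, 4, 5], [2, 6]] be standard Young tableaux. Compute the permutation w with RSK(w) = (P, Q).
2 1 3 5 6 4

Reverse the RSK construction: for i from n down to 1, find the cell of Q containing i, remove the entry at that cell from P, and reverse-bump it up through P; the value ejected from row 1 is w(i).

Step i=6: Q has 6 at row 2, column 2; remove 5 from row 2 of P and reverse-bump: 5 enters row 1 and ejects 4. So w(6) = 4. P is now [[1, 3, 5, 6], [2]].
Step i=5: Q has 5 at row 1, column 4; remove that cell from P, ejecting 6. So w(5) = 6. P is now [[1, 3, 5], [2]].
Step i=4: Q has 4 at row 1, column 3; remove that cell from P, ejecting 5. So w(4) = 5. P is now [[1, 3], [2]].
Step i=3: Q has 3 at row 1, column 2; remove that cell from P, ejecting 3. So w(3) = 3. P is now [[1], [2]].
Step i=2: Q has 2 at row 2, column 1; remove 2 from row 2 of P and reverse-bump: 2 enters row 1 and ejects 1. So w(2) = 1. P is now [[2]].
Step i=1: Q has 1 at row 1, column 1; remove that cell from P, ejecting 2. So w(1) = 2. P is now [].

So w = 2 1 3 5 6 4.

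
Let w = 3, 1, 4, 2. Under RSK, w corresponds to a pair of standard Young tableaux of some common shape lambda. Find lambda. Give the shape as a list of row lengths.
[2, 2]

Row-insert each entry into an empty tableau.

After inserting 3: P = [[3]].
After inserting 1: P = [[1], [3]].
After inserting 4: P = [[1, 4], [3]].
After inserting 2: P = [[1, 2], [3, 4]].

The final insertion tableau P = [[1, 2], [3, 4]] has shape [2, 2].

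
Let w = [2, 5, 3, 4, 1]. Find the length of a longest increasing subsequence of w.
3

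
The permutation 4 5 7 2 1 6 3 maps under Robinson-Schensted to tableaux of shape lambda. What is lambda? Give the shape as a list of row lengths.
[3, 2, 2]

Row-insert each entry into an empty tableau.

After inserting 4: P = [[4]].
After inserting 5: P = [[4, 5]].
After inserting 7: P = [[4, 5, 7]].
After inserting 2: P = [[2, 5, 7], [4]].
After inserting 1: P = [[1, 5, 7], [2], [4]].
After inserting 6: P = [[1, 5, 6], [2, 7], [4]].
After inserting 3: P = [[1, 3, 6], [2, 5], [4, 7]].

The final insertion tableau P = [[1, 3, 6], [2, 5], [4, 7]] has shape [3, 2, 2].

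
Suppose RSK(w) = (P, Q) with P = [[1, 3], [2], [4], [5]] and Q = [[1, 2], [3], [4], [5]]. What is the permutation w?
2 5 4 3 1

Reverse RSK: for i = n, n-1, ..., 1, locate i in Q, remove the corresponding corner cell from P, and reverse-bump its entry up through P; the value ejected from row 1 is w(i).

So w = 2 5 4 3 1.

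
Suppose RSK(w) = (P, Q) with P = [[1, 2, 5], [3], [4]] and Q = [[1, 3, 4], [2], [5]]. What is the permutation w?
Reverse the RSK construction: for i from n down to 1, find the cell of Q containing i, remove the entry at that cell from P, and reverse-bump it up through P; the value ejected from row 1 is w(i).

Step i=5: Q has 5 at row 3, column 1; remove 4 from row 3 of P and reverse-bump: 4 enters row 2 and ejects 3; 3 enters row 1 and ejects 2. So w(5) = 2. P is now [[1, 3, 5], [4]].
Step i=4: Q has 4 at row 1, column 3; remove that cell from P, ejecting 5. So w(4) = 5. P is now [[1, 3], [4]].
Step i=3: Q has 3 at row 1, column 2; remove that cell from P, ejecting 3. So w(3) = 3. P is now [[1], [4]].
Step i=2: Q has 2 at row 2, column 1; remove 4 from row 2 of P and reverse-bump: 4 enters row 1 and ejects 1. So w(2) = 1. P is now [[4]].
Step i=1: Q has 1 at row 1, column 1; remove that cell from P, ejecting 4. So w(1) = 4. P is now [].

So w = 4 1 3 5 2.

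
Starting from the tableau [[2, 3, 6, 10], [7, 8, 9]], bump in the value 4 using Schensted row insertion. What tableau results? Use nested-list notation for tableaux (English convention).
In row 1, 4 replaces 6 (the leftmost entry greater than 4); 6 is bumped to row 2. In row 2, 6 replaces 7 (the leftmost entry greater than 6); 7 is bumped to row 3. 7 starts a new row 3. The new tableau is [[2, 3, 4, 10], [6, 8, 9], [7]].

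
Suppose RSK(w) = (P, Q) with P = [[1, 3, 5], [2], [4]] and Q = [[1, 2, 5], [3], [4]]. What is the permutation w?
Reverse the RSK construction: for i from n down to 1, find the cell of Q containing i, remove the entry at that cell from P, and reverse-bump it up through P; the value ejected from row 1 is w(i).

Step i=5: Q has 5 at row 1, column 3; remove that cell from P, ejecting 5. So w(5) = 5. P is now [[1, 3], [2], [4]].
Step i=4: Q has 4 at row 3, column 1; remove 4 from row 3 of P and reverse-bump: 4 enters row 2 and ejects 2; 2 enters row 1 and ejects 1. So w(4) = 1. P is now [[2, 3], [4]].
Step i=3: Q has 3 at row 2, column 1; remove 4 from row 2 of P and reverse-bump: 4 enters row 1 and ejects 3. So w(3) = 3. P is now [[2, 4]].
Step i=2: Q has 2 at row 1, column 2; remove that cell from P, ejecting 4. So w(2) = 4. P is now [[2]].
Step i=1: Q has 1 at row 1, column 1; remove that cell from P, ejecting 2. So w(1) = 2. P is now [].

So w = 2 4 3 1 5.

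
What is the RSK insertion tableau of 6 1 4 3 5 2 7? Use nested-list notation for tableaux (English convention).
After inserting 6: P = [[6]].
After inserting 1: P = [[1], [6]].
After inserting 4: P = [[1, 4], [6]].
After inserting 3: P = [[1, 3], [4], [6]].
After inserting 5: P = [[1, 3, 5], [4], [6]].
After inserting 2: P = [[1, 2, 5], [3], [4], [6]].
After inserting 7: P = [[1, 2, 5, 7], [3], [4], [6]].

So P = [[1, 2, 5, 7], [3], [4], [6]].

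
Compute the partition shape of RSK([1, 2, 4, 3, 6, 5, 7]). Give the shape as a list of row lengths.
[5, 2]

Row-insert each entry into an empty tableau.

After inserting 1: P = [[1]].
After inserting 2: P = [[1, 2]].
After inserting 4: P = [[1, 2, 4]].
After inserting 3: P = [[1, 2, 3], [4]].
After inserting 6: P = [[1, 2, 3, 6], [4]].
After inserting 5: P = [[1, 2, 3, 5], [4, 6]].
After inserting 7: P = [[1, 2, 3, 5, 7], [4, 6]].

The final insertion tableau P = [[1, 2, 3, 5, 7], [4, 6]] has shape [5, 2].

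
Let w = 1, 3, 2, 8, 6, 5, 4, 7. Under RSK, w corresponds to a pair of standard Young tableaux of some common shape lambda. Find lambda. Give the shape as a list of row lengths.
Row-insert each entry into an empty tableau.

After inserting 1: P = [[1]].
After inserting 3: P = [[1, 3]].
After inserting 2: P = [[1, 2], [3]].
After inserting 8: P = [[1, 2, 8], [3]].
After inserting 6: P = [[1, 2, 6], [3, 8]].
After inserting 5: P = [[1, 2, 5], [3, 6], [8]].
After inserting 4: P = [[1, 2, 4], [3, 5], [6], [8]].
After inserting 7: P = [[1, 2, 4, 7], [3, 5], [6], [8]].

The final insertion tableau P = [[1, 2, 4, 7], [3, 5], [6], [8]] has shape [4, 2, 1, 1].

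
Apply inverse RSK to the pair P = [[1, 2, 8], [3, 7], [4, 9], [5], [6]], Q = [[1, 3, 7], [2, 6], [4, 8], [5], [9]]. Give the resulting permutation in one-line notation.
6 5 9 4 1 7 8 3 2

Reverse the RSK construction: for i from n down to 1, find the cell of Q containing i, remove the entry at that cell from P, and reverse-bump it up through P; the value ejected from row 1 is w(i).

Step i=9: Q has 9 at row 5, column 1; remove 6 from row 5 of P and reverse-bump: 6 enters row 4 and ejects 5; 5 enters row 3 and ejects 4; 4 enters row 2 and ejects 3; 3 enters row 1 and ejects 2. So w(9) = 2. P is now [[1, 3, 8], [4, 7], [5, 9], [6]].
Step i=8: Q has 8 at row 3, column 2; remove 9 from row 3 of P and reverse-bump: 9 enters row 2 and ejects 7; 7 enters row 1 and ejects 3. So w(8) = 3. P is now [[1, 7, 8], [4, 9], [5], [6]].
Step i=7: Q has 7 at row 1, column 3; remove that cell from P, ejecting 8. So w(7) = 8. P is now [[1, 7], [4, 9], [5], [6]].
Step i=6: Q has 6 at row 2, column 2; remove 9 from row 2 of P and reverse-bump: 9 enters row 1 and ejects 7. So w(6) = 7. P is now [[1, 9], [4], [5], [6]].
Step i=5: Q has 5 at row 4, column 1; remove 6 from row 4 of P and reverse-bump: 6 enters row 3 and ejects 5; 5 enters row 2 and ejects 4; 4 enters row 1 and ejects 1. So w(5) = 1. P is now [[4, 9], [5], [6]].
Step i=4: Q has 4 at row 3, column 1; remove 6 from row 3 of P and reverse-bump: 6 enters row 2 and ejects 5; 5 enters row 1 and ejects 4. So w(4) = 4. P is now [[5, 9], [6]].
Step i=3: Q has 3 at row 1, column 2; remove that cell from P, ejecting 9. So w(3) = 9. P is now [[5], [6]].
Step i=2: Q has 2 at row 2, column 1; remove 6 from row 2 of P and reverse-bump: 6 enters row 1 and ejects 5. So w(2) = 5. P is now [[6]].
Step i=1: Q has 1 at row 1, column 1; remove that cell from P, ejecting 6. So w(1) = 6. P is now [].

So w = 6 5 9 4 1 7 8 3 2.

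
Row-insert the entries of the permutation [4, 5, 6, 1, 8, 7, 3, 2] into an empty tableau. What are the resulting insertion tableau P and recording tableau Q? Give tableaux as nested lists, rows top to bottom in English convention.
Insert each entry of the permutation into P by Schensted row insertion, recording in Q the position of each new cell.

Insert 4: appended to row 1. P = [[4]].
Insert 5: appended to row 1. P = [[4, 5]].
Insert 6: appended to row 1. P = [[4, 5, 6]].
Insert 1: 1 bumps 4 from row 1; 4 starts row 2. P = [[1, 5, 6], [4]].
Insert 8: appended to row 1. P = [[1, 5, 6, 8], [4]].
Insert 7: 7 bumps 8 from row 1; 8 appends to row 2. P = [[1, 5, 6, 7], [4, 8]].
Insert 3: 3 bumps 5 from row 1; 5 bumps 8 from row 2; 8 starts row 3. P = [[1, 3, 6, 7], [4, 5], [8]].
Insert 2: 2 bumps 3 from row 1; 3 bumps 4 from row 2; 4 bumps 8 from row 3; 8 starts row 4. P = [[1, 2, 6, 7], [3, 5], [4], [8]].

So P = [[1, 2, 6, 7], [3, 5], [4], [8]], Q = [[1, 2, 3, 5], [4, 6], [7], [8]].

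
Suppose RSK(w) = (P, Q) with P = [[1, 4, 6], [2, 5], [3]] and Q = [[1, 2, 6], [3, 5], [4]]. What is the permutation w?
Reverse the RSK construction: for i from n down to 1, find the cell of Q containing i, remove the entry at that cell from P, and reverse-bump it up through P; the value ejected from row 1 is w(i).

Step i=6: Q has 6 at row 1, column 3; remove that cell from P, ejecting 6. So w(6) = 6. P is now [[1, 4], [2, 5], [3]].
Step i=5: Q has 5 at row 2, column 2; remove 5 from row 2 of P and reverse-bump: 5 enters row 1 and ejects 4. So w(5) = 4. P is now [[1, 5], [2], [3]].
Step i=4: Q has 4 at row 3, column 1; remove 3 from row 3 of P and reverse-bump: 3 enters row 2 and ejects 2; 2 enters row 1 and ejects 1. So w(4) = 1. P is now [[2, 5], [3]].
Step i=3: Q has 3 at row 2, column 1; remove 3 from row 2 of P and reverse-bump: 3 enters row 1 and ejects 2. So w(3) = 2. P is now [[3, 5]].
Step i=2: Q has 2 at row 1, column 2; remove that cell from P, ejecting 5. So w(2) = 5. P is now [[3]].
Step i=1: Q has 1 at row 1, column 1; remove that cell from P, ejecting 3. So w(1) = 3. P is now [].

So w = 3 5 2 1 4 6.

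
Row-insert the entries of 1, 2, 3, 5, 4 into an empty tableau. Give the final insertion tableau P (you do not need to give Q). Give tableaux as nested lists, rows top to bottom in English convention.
Insert 1: appended to row 1. P = [[1]].
Insert 2: appended to row 1. P = [[1, 2]].
Insert 3: appended to row 1. P = [[1, 2, 3]].
Insert 5: appended to row 1. P = [[1, 2, 3, 5]].
Insert 4: 4 bumps 5 from row 1; 5 starts row 2. P = [[1, 2, 3, 4], [5]].

So P = [[1, 2, 3, 4], [5]].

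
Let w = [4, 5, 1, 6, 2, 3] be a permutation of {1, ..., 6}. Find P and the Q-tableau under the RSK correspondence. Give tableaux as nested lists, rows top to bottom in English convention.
Insert each entry of the permutation into P by Schensted row insertion, recording in Q the position of each new cell.

Insert 4: appended to row 1. P = [[4]].
Insert 5: appended to row 1. P = [[4, 5]].
Insert 1: 1 bumps 4 from row 1; 4 starts row 2. P = [[1, 5], [4]].
Insert 6: appended to row 1. P = [[1, 5, 6], [4]].
Insert 2: 2 bumps 5 from row 1; 5 appends to row 2. P = [[1, 2, 6], [4, 5]].
Insert 3: 3 bumps 6 from row 1; 6 appends to row 2. P = [[1, 2, 3], [4, 5, 6]].

So P = [[1, 2, 3], [4, 5, 6]], Q = [[1, 2, 4], [3, 5, 6]].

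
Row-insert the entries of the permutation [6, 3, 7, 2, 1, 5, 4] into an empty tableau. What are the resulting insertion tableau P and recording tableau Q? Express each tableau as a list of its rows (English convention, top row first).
Insert each entry of the permutation into P by Schensted row insertion, recording in Q the position of each new cell.

Insert 6: appended to row 1. P = [[6]].
Insert 3: 3 bumps 6 from row 1; 6 starts row 2. P = [[3], [6]].
Insert 7: appended to row 1. P = [[3, 7], [6]].
Insert 2: 2 bumps 3 from row 1; 3 bumps 6 from row 2; 6 starts row 3. P = [[2, 7], [3], [6]].
Insert 1: 1 bumps 2 from row 1; 2 bumps 3 from row 2; 3 bumps 6 from row 3; 6 starts row 4. P = [[1, 7], [2], [3], [6]].
Insert 5: 5 bumps 7 from row 1; 7 appends to row 2. P = [[1, 5], [2, 7], [3], [6]].
Insert 4: 4 bumps 5 from row 1; 5 bumps 7 from row 2; 7 appends to row 3. P = [[1, 4], [2, 5], [3, 7], [6]].

So P = [[1, 4], [2, 5], [3, 7], [6]], Q = [[1, 3], [2, 6], [4, 7], [5]].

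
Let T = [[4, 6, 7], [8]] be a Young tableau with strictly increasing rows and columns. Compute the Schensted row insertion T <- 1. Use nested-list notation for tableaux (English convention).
[[1, 6, 7], [4], [8]]

In row 1, 1 replaces 4 (the leftmost entry greater than 1); 4 is bumped to row 2. In row 2, 4 replaces 8 (the leftmost entry greater than 4); 8 is bumped to row 3. 8 starts a new row 3. The new tableau is [[1, 6, 7], [4], [8]].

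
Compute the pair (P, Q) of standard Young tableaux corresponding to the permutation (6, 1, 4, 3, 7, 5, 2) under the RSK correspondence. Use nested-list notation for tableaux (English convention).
Insert each entry of the permutation into P by Schensted row insertion, recording in Q the position of each new cell.

Insert 6: appended to row 1. P = [[6]].
Insert 1: 1 bumps 6 from row 1; 6 starts row 2. P = [[1], [6]].
Insert 4: appended to row 1. P = [[1, 4], [6]].
Insert 3: 3 bumps 4 from row 1; 4 bumps 6 from row 2; 6 starts row 3. P = [[1, 3], [4], [6]].
Insert 7: appended to row 1. P = [[1, 3, 7], [4], [6]].
Insert 5: 5 bumps 7 from row 1; 7 appends to row 2. P = [[1, 3, 5], [4, 7], [6]].
Insert 2: 2 bumps 3 from row 1; 3 bumps 4 from row 2; 4 bumps 6 from row 3; 6 starts row 4. P = [[1, 2, 5], [3, 7], [4], [6]].

So P = [[1, 2, 5], [3, 7], [4], [6]], Q = [[1, 3, 5], [2, 6], [4], [7]].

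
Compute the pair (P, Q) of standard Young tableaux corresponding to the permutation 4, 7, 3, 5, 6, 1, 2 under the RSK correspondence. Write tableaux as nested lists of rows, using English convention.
P = [[1, 2, 6], [3, 5], [4, 7]], Q = [[1, 2, 5], [3, 4], [6, 7]]

Insert each entry of the permutation into P by Schensted row insertion, recording in Q the position of each new cell.

Insert 4: appended to row 1. P = [[4]].
Insert 7: appended to row 1. P = [[4, 7]].
Insert 3: 3 bumps 4 from row 1; 4 starts row 2. P = [[3, 7], [4]].
Insert 5: 5 bumps 7 from row 1; 7 appends to row 2. P = [[3, 5], [4, 7]].
Insert 6: appended to row 1. P = [[3, 5, 6], [4, 7]].
Insert 1: 1 bumps 3 from row 1; 3 bumps 4 from row 2; 4 starts row 3. P = [[1, 5, 6], [3, 7], [4]].
Insert 2: 2 bumps 5 from row 1; 5 bumps 7 from row 2; 7 appends to row 3. P = [[1, 2, 6], [3, 5], [4, 7]].

So P = [[1, 2, 6], [3, 5], [4, 7]], Q = [[1, 2, 5], [3, 4], [6, 7]].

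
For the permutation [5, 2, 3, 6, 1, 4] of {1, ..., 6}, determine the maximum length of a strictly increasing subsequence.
3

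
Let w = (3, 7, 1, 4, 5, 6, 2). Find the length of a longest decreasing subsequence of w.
3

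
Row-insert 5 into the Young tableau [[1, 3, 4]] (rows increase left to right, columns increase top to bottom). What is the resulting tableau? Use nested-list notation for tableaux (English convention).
5 is larger than every entry of row 1, so it is appended to row 1. The new tableau is [[1, 3, 4, 5]].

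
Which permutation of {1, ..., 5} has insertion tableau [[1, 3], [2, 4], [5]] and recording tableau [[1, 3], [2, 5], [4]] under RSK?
Reverse the RSK construction: for i from n down to 1, find the cell of Q containing i, remove the entry at that cell from P, and reverse-bump it up through P; the value ejected from row 1 is w(i).

Step i=5: Q has 5 at row 2, column 2; remove 4 from row 2 of P and reverse-bump: 4 enters row 1 and ejects 3. So w(5) = 3. P is now [[1, 4], [2], [5]].
Step i=4: Q has 4 at row 3, column 1; remove 5 from row 3 of P and reverse-bump: 5 enters row 2 and ejects 2; 2 enters row 1 and ejects 1. So w(4) = 1. P is now [[2, 4], [5]].
Step i=3: Q has 3 at row 1, column 2; remove that cell from P, ejecting 4. So w(3) = 4. P is now [[2], [5]].
Step i=2: Q has 2 at row 2, column 1; remove 5 from row 2 of P and reverse-bump: 5 enters row 1 and ejects 2. So w(2) = 2. P is now [[5]].
Step i=1: Q has 1 at row 1, column 1; remove that cell from P, ejecting 5. So w(1) = 5. P is now [].

So w = 5 2 4 1 3.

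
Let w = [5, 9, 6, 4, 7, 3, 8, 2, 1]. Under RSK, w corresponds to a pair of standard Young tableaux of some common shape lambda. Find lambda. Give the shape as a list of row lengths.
RSK row insertion gives P = [[1, 6, 7, 8], [2], [3], [4], [5], [9]], which has shape [4, 1, 1, 1, 1, 1].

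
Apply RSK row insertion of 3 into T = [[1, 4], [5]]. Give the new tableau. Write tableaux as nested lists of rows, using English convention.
In row 1, 3 replaces 4 (the leftmost entry greater than 3); 4 is bumped to row 2. In row 2, 4 replaces 5 (the leftmost entry greater than 4); 5 is bumped to row 3. 5 starts a new row 3. The new tableau is [[1, 3], [4], [5]].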